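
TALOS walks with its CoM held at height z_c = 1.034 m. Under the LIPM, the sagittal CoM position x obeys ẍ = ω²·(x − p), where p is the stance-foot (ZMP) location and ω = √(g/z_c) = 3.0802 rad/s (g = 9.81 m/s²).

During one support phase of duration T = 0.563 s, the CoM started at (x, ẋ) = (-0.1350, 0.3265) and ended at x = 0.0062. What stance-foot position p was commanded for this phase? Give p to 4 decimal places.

p = -0.0571

ωT = 3.0802·0.563 = 1.734153; cosh(ωT) = 2.920338, sinh(ωT) = 2.743788
x(T) = p + (x₀−p)·cosh(ωT) + (ẋ₀/ω)·sinh(ωT) ⇒ p·(1 − cosh) = x(T) − x₀·cosh − (ẋ₀/ω)·sinh
numerator   = 0.0062 − (-0.1350)·2.920338 − (0.3265/3.0802)·2.743788 = 0.109605
denominator = 1 − 2.920338 = -1.920338
p = 0.109605 / -1.920338 = -0.0571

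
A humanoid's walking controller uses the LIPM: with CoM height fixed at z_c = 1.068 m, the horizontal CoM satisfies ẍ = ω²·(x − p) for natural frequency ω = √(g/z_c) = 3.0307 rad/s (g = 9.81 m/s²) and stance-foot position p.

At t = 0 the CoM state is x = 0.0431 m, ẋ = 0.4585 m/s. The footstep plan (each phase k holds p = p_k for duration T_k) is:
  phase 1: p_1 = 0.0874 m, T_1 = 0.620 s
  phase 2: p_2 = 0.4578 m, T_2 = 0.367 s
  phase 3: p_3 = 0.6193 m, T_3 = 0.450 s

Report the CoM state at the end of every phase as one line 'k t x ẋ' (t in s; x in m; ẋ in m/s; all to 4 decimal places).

1 0.6200 0.4227 1.1067
2 0.9870 0.8939 1.7205
3 1.4370 2.2289 5.1054

phase 1: p=0.0874, T=0.620, ωT=1.879034, cosh=3.349957, sinh=3.197220; start (x,ẋ)=(0.043100, 0.458500) → end (x,ẋ)=(0.422689, 1.106697)
phase 2: p=0.4578, T=0.367, ωT=1.112267, cosh=1.685029, sinh=1.356216; start (x,ẋ)=(0.422689, 1.106697) → end (x,ẋ)=(0.893875, 1.720499)
phase 3: p=0.6193, T=0.450, ωT=1.363815, cosh=2.083385, sinh=1.827701; start (x,ẋ)=(0.893875, 1.720499) → end (x,ẋ)=(2.228914, 5.105393)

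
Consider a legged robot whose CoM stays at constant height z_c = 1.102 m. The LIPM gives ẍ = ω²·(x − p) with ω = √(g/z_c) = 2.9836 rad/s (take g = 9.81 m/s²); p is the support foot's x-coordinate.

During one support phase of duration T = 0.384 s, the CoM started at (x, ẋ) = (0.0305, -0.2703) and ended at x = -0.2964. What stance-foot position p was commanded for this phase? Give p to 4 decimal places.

ωT = 2.9836·0.384 = 1.145702; cosh(ωT) = 1.731325, sinh(ωT) = 1.413324
x(T) = p + (x₀−p)·cosh(ωT) + (ẋ₀/ω)·sinh(ωT) ⇒ p·(1 − cosh) = x(T) − x₀·cosh − (ẋ₀/ω)·sinh
numerator   = -0.2964 − (0.0305)·1.731325 − (-0.2703/2.9836)·1.413324 = -0.221165
denominator = 1 − 1.731325 = -0.731325
p = -0.221165 / -0.731325 = 0.3024

p = 0.3024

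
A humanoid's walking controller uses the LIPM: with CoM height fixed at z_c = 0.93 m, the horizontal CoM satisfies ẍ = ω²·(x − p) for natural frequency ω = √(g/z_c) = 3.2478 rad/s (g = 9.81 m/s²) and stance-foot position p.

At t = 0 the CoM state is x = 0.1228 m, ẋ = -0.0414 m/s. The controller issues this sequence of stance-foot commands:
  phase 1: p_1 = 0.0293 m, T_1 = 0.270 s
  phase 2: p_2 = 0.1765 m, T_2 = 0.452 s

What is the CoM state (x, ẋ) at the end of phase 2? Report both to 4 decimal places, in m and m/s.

x = 0.2664, ẋ = 0.3690

phase 1: p=0.0293, T=0.270, ωT=0.876906, cosh=1.409760, sinh=0.993692; start (x,ẋ)=(0.122800, -0.041400) → end (x,ẋ)=(0.148446, 0.243390)
phase 2: p=0.1765, T=0.452, ωT=1.468006, cosh=2.285477, sinh=2.055093; start (x,ẋ)=(0.148446, 0.243390) → end (x,ẋ)=(0.266391, 0.369013)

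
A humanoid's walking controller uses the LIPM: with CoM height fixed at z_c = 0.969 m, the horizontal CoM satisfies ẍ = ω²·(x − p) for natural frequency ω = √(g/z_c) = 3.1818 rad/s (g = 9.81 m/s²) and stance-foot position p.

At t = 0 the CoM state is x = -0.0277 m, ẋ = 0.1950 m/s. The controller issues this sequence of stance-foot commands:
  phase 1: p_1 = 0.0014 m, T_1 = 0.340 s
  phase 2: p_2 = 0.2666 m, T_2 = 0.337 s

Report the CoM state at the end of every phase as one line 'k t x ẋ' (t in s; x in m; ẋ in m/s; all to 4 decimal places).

phase 1: p=0.0014, T=0.340, ωT=1.081812, cosh=1.644500, sinh=1.305520; start (x,ẋ)=(-0.027700, 0.195000) → end (x,ẋ)=(0.033555, 0.199799)
phase 2: p=0.2666, T=0.337, ωT=1.072267, cosh=1.632113, sinh=1.289882; start (x,ẋ)=(0.033555, 0.199799) → end (x,ẋ)=(-0.032758, -0.630355)

1 0.3400 0.0336 0.1998
2 0.6770 -0.0328 -0.6304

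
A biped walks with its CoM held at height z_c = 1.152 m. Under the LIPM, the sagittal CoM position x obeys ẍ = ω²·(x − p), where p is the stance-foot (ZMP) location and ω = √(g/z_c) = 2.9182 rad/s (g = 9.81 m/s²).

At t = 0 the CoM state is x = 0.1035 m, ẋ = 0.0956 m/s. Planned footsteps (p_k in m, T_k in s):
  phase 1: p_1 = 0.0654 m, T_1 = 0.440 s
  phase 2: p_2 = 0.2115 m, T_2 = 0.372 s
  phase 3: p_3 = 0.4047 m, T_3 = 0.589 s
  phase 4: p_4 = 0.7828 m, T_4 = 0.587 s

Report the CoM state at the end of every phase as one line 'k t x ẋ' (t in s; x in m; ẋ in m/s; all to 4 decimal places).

1 0.4400 0.1941 0.3712
2 0.8120 0.3496 0.5456
3 1.4010 0.7508 1.1366
4 1.9880 1.7360 3.0036

phase 1: p=0.0654, T=0.440, ωT=1.284008, cosh=1.944005, sinh=1.667079; start (x,ẋ)=(0.103500, 0.095600) → end (x,ẋ)=(0.194080, 0.371198)
phase 2: p=0.2115, T=0.372, ωT=1.085570, cosh=1.649419, sinh=1.311710; start (x,ẋ)=(0.194080, 0.371198) → end (x,ẋ)=(0.349618, 0.545581)
phase 3: p=0.4047, T=0.589, ωT=1.718820, cosh=2.878610, sinh=2.699332; start (x,ẋ)=(0.349618, 0.545581) → end (x,ẋ)=(0.750802, 1.136623)
phase 4: p=0.7828, T=0.587, ωT=1.712983, cosh=2.862904, sinh=2.682577; start (x,ẋ)=(0.750802, 1.136623) → end (x,ẋ)=(1.736042, 3.003553)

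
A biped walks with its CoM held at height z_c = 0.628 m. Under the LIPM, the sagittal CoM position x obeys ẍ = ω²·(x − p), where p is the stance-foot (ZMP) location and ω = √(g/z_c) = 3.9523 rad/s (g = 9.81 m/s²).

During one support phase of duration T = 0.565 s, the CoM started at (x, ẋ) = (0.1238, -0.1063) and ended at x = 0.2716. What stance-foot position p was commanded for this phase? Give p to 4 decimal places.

ωT = 3.9523·0.565 = 2.233049; cosh(ωT) = 4.717735, sinh(ωT) = 4.610534
x(T) = p + (x₀−p)·cosh(ωT) + (ẋ₀/ω)·sinh(ωT) ⇒ p·(1 − cosh) = x(T) − x₀·cosh − (ẋ₀/ω)·sinh
numerator   = 0.2716 − (0.1238)·4.717735 − (-0.1063/3.9523)·4.610534 = -0.188452
denominator = 1 − 4.717735 = -3.717735
p = -0.188452 / -3.717735 = 0.0507

p = 0.0507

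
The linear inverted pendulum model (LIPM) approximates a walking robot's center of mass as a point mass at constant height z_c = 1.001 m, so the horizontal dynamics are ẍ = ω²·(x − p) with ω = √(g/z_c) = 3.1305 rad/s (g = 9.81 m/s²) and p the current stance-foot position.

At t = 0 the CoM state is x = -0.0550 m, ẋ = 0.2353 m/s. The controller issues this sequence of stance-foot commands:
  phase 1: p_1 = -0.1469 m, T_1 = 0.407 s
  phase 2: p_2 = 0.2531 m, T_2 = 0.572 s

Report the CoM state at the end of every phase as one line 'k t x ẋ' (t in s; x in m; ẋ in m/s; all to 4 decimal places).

1 0.4070 0.1541 0.9277
2 0.9790 0.8115 1.9545

phase 1: p=-0.1469, T=0.407, ωT=1.274113, cosh=1.927605, sinh=1.647926; start (x,ẋ)=(-0.055000, 0.235300) → end (x,ẋ)=(0.154111, 0.927662)
phase 2: p=0.2531, T=0.572, ωT=1.790646, cosh=3.080088, sinh=2.913235; start (x,ẋ)=(0.154111, 0.927662) → end (x,ẋ)=(0.811485, 1.954513)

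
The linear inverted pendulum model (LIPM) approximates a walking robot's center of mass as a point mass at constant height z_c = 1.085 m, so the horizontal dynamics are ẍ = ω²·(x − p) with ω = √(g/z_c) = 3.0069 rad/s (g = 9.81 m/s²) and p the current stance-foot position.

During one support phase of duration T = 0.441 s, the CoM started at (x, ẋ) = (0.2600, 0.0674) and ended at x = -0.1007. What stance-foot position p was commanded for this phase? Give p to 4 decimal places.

p = 0.6537

ωT = 3.0069·0.441 = 1.326043; cosh(ωT) = 2.015818, sinh(ωT) = 1.750293
x(T) = p + (x₀−p)·cosh(ωT) + (ẋ₀/ω)·sinh(ωT) ⇒ p·(1 − cosh) = x(T) − x₀·cosh − (ẋ₀/ω)·sinh
numerator   = -0.1007 − (0.2600)·2.015818 − (0.0674/3.0069)·1.750293 = -0.664046
denominator = 1 − 2.015818 = -1.015818
p = -0.664046 / -1.015818 = 0.6537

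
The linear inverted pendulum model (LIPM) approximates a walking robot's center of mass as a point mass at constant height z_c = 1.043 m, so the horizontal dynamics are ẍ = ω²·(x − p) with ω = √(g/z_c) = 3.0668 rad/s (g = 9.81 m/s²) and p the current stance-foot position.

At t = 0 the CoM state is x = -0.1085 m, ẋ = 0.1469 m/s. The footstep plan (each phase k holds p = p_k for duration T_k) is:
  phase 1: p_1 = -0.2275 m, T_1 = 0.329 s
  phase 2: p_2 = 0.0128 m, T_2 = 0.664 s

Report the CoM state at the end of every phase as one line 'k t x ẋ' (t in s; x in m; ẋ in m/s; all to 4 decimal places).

phase 1: p=-0.2275, T=0.329, ωT=1.008977, cosh=1.553693, sinh=1.189101; start (x,ẋ)=(-0.108500, 0.146900) → end (x,ẋ)=(0.014348, 0.662199)
phase 2: p=0.0128, T=0.664, ωT=2.036355, cosh=3.896566, sinh=3.766063; start (x,ẋ)=(0.014348, 0.662199) → end (x,ẋ)=(0.832018, 2.598176)

1 0.3290 0.0143 0.6622
2 0.9930 0.8320 2.5982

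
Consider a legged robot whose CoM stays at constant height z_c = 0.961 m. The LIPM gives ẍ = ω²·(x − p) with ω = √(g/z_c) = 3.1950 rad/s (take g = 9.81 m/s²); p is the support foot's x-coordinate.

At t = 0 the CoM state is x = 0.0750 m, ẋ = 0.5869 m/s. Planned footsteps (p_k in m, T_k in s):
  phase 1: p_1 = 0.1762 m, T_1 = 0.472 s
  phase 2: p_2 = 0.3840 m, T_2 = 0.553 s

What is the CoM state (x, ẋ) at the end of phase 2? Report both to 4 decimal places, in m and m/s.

phase 1: p=0.1762, T=0.472, ωT=1.508040, cosh=2.369605, sinh=2.148262; start (x,ẋ)=(0.075000, 0.586900) → end (x,ẋ)=(0.331017, 0.696115)
phase 2: p=0.3840, T=0.553, ωT=1.766835, cosh=3.011587, sinh=2.840714; start (x,ẋ)=(0.331017, 0.696115) → end (x,ẋ)=(0.843362, 1.615535)

x = 0.8434, ẋ = 1.6155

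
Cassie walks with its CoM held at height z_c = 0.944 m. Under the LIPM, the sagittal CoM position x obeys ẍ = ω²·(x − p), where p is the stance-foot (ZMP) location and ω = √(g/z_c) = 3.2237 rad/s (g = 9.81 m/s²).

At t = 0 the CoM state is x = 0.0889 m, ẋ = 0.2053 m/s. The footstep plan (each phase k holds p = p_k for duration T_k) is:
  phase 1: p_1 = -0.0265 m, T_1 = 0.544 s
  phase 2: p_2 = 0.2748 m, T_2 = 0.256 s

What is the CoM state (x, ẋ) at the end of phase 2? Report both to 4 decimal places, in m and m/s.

phase 1: p=-0.0265, T=0.544, ωT=1.753693, cosh=2.974513, sinh=2.801380; start (x,ẋ)=(0.088900, 0.205300) → end (x,ẋ)=(0.495163, 1.652823)
phase 2: p=0.2748, T=0.256, ωT=0.825267, cosh=1.360304, sinh=0.922186; start (x,ẋ)=(0.495163, 1.652823) → end (x,ẋ)=(1.047375, 2.903450)

x = 1.0474, ẋ = 2.9034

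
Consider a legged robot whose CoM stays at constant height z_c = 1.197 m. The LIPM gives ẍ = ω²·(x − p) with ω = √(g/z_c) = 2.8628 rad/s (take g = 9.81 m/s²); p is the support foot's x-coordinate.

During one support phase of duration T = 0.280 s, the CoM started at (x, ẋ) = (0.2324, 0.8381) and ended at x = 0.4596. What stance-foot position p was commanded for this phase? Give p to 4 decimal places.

ωT = 2.8628·0.280 = 0.801584; cosh(ωT) = 1.338843, sinh(ωT) = 0.890226
x(T) = p + (x₀−p)·cosh(ωT) + (ẋ₀/ω)·sinh(ωT) ⇒ p·(1 − cosh) = x(T) − x₀·cosh − (ẋ₀/ω)·sinh
numerator   = 0.4596 − (0.2324)·1.338843 − (0.8381/2.8628)·0.890226 = -0.112166
denominator = 1 − 1.338843 = -0.338843
p = -0.112166 / -0.338843 = 0.3310

p = 0.3310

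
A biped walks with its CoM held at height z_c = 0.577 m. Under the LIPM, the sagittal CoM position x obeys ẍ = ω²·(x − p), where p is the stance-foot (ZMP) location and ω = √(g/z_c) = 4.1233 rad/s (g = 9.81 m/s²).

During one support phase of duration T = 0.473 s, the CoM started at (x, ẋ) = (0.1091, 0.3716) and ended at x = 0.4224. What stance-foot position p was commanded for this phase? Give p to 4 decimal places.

ωT = 4.1233·0.473 = 1.950321; cosh(ωT) = 3.586586, sinh(ωT) = 3.444358
x(T) = p + (x₀−p)·cosh(ωT) + (ẋ₀/ω)·sinh(ωT) ⇒ p·(1 − cosh) = x(T) − x₀·cosh − (ẋ₀/ω)·sinh
numerator   = 0.4224 − (0.1091)·3.586586 − (0.3716/4.1233)·3.444358 = -0.279309
denominator = 1 − 3.586586 = -2.586586
p = -0.279309 / -2.586586 = 0.1080

p = 0.1080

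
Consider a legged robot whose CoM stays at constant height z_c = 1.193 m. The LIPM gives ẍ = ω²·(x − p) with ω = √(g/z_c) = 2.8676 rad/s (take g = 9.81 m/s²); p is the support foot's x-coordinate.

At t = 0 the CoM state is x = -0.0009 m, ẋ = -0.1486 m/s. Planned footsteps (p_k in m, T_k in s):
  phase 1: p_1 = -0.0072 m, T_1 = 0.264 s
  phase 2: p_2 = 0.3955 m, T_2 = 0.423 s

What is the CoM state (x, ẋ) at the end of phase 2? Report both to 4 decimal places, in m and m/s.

phase 1: p=-0.0072, T=0.264, ωT=0.757046, cosh=1.300510, sinh=0.831460; start (x,ẋ)=(-0.000900, -0.148600) → end (x,ẋ)=(-0.042093, -0.178235)
phase 2: p=0.3955, T=0.423, ωT=1.212995, cosh=1.830424, sinh=1.533119; start (x,ẋ)=(-0.042093, -0.178235) → end (x,ẋ)=(-0.500772, -2.250068)

x = -0.5008, ẋ = -2.2501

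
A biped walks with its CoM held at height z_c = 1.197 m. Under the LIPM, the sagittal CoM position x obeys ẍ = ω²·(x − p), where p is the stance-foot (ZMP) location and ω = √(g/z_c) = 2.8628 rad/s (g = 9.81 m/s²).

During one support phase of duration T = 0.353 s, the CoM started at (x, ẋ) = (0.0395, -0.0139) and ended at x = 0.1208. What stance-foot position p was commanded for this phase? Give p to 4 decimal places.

ωT = 2.8628·0.353 = 1.010568; cosh(ωT) = 1.555587, sinh(ωT) = 1.191575
x(T) = p + (x₀−p)·cosh(ωT) + (ẋ₀/ω)·sinh(ωT) ⇒ p·(1 − cosh) = x(T) − x₀·cosh − (ẋ₀/ω)·sinh
numerator   = 0.1208 − (0.0395)·1.555587 − (-0.0139/2.8628)·1.191575 = 0.065140
denominator = 1 − 1.555587 = -0.555587
p = 0.065140 / -0.555587 = -0.1172

p = -0.1172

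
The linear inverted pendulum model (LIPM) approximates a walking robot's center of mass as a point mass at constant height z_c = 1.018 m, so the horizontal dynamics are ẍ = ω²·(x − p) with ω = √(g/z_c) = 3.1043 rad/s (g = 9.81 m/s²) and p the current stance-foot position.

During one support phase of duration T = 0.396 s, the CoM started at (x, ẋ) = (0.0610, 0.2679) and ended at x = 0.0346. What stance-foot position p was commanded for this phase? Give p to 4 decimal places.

p = 0.2495

ωT = 3.1043·0.396 = 1.229303; cosh(ωT) = 1.855671, sinh(ωT) = 1.563174
x(T) = p + (x₀−p)·cosh(ωT) + (ẋ₀/ω)·sinh(ωT) ⇒ p·(1 − cosh) = x(T) − x₀·cosh − (ẋ₀/ω)·sinh
numerator   = 0.0346 − (0.0610)·1.855671 − (0.2679/3.1043)·1.563174 = -0.213497
denominator = 1 − 1.855671 = -0.855671
p = -0.213497 / -0.855671 = 0.2495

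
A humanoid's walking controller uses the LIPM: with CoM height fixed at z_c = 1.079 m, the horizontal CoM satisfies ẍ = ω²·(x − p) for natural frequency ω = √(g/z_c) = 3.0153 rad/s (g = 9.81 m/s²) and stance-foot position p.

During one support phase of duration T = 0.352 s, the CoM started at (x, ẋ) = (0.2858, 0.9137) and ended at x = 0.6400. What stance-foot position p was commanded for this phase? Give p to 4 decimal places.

p = 0.3364

ωT = 3.0153·0.352 = 1.061386; cosh(ωT) = 1.618175, sinh(ωT) = 1.272199
x(T) = p + (x₀−p)·cosh(ωT) + (ẋ₀/ω)·sinh(ωT) ⇒ p·(1 − cosh) = x(T) − x₀·cosh − (ẋ₀/ω)·sinh
numerator   = 0.6400 − (0.2858)·1.618175 − (0.9137/3.0153)·1.272199 = -0.207977
denominator = 1 − 1.618175 = -0.618175
p = -0.207977 / -0.618175 = 0.3364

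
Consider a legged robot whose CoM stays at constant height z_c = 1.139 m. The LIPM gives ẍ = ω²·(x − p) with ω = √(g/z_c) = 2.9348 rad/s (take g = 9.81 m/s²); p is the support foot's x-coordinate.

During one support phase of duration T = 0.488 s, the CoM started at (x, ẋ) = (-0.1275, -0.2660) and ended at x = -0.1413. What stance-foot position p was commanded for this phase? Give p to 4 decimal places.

p = -0.2636

ωT = 2.9348·0.488 = 1.432182; cosh(ωT) = 2.213308, sinh(ωT) = 1.974521
x(T) = p + (x₀−p)·cosh(ωT) + (ẋ₀/ω)·sinh(ωT) ⇒ p·(1 − cosh) = x(T) − x₀·cosh − (ẋ₀/ω)·sinh
numerator   = -0.1413 − (-0.1275)·2.213308 − (-0.2660/2.9348)·1.974521 = 0.319860
denominator = 1 − 2.213308 = -1.213308
p = 0.319860 / -1.213308 = -0.2636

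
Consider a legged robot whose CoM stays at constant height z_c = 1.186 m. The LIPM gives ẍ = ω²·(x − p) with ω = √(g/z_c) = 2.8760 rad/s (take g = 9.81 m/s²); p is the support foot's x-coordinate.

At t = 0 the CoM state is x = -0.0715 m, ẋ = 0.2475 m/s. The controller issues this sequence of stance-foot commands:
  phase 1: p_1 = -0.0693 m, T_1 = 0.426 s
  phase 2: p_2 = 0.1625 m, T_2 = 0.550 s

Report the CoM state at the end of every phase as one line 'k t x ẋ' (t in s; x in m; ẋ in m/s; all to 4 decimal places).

1 0.4260 0.0605 0.4478
2 0.9760 0.2666 0.4519

phase 1: p=-0.0693, T=0.426, ωT=1.225176, cosh=1.849236, sinh=1.555530; start (x,ẋ)=(-0.071500, 0.247500) → end (x,ẋ)=(0.060496, 0.447844)
phase 2: p=0.1625, T=0.550, ωT=1.581800, cosh=2.534654, sinh=2.329049; start (x,ẋ)=(0.060496, 0.447844) → end (x,ẋ)=(0.266629, 0.451870)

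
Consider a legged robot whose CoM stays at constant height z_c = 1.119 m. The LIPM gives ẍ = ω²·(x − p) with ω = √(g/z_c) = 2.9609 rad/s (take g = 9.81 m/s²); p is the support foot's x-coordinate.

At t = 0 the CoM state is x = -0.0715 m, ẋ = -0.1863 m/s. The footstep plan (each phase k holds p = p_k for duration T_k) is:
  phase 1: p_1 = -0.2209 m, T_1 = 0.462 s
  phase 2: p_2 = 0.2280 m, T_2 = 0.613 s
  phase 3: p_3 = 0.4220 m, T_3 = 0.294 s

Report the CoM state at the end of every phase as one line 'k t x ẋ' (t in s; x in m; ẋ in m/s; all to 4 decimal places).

1 0.4620 -0.0241 0.4228
2 1.0750 -0.1397 -0.8983
3 1.3690 -0.6650 -2.8983

phase 1: p=-0.2209, T=0.462, ωT=1.367936, cosh=2.090934, sinh=1.836302; start (x,ẋ)=(-0.071500, -0.186300) → end (x,ẋ)=(-0.024055, 0.422763)
phase 2: p=0.2280, T=0.613, ωT=1.815032, cosh=3.152052, sinh=2.989219; start (x,ẋ)=(-0.024055, 0.422763) → end (x,ẋ)=(-0.139683, -0.898310)
phase 3: p=0.4220, T=0.294, ωT=0.870505, cosh=1.403428, sinh=0.984688; start (x,ẋ)=(-0.139683, -0.898310) → end (x,ẋ)=(-0.665027, -2.898337)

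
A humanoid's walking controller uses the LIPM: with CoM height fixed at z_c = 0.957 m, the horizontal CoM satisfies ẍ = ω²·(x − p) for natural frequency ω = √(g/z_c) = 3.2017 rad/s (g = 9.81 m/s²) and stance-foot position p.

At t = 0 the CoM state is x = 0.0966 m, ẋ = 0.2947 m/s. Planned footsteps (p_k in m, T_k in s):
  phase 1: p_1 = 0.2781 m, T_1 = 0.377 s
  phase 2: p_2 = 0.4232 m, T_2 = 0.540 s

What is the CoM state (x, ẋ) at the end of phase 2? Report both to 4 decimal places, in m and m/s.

phase 1: p=0.2781, T=0.377, ωT=1.207041, cosh=1.821329, sinh=1.522248; start (x,ẋ)=(0.096600, 0.294700) → end (x,ẋ)=(0.087644, -0.347846)
phase 2: p=0.4232, T=0.540, ωT=1.728918, cosh=2.906015, sinh=2.728539; start (x,ẋ)=(0.087644, -0.347846) → end (x,ẋ)=(-0.848370, -3.942250)

x = -0.8484, ẋ = -3.9422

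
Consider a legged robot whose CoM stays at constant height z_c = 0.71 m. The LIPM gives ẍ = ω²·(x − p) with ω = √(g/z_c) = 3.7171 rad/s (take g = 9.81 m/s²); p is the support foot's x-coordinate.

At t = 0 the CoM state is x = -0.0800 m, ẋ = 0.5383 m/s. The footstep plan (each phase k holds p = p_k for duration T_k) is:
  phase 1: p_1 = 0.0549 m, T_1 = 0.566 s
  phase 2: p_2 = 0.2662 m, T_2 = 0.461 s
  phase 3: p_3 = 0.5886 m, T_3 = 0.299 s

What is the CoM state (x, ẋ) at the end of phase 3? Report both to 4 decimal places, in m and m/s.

x = -1.0575, ẋ = -5.6703

phase 1: p=0.0549, T=0.566, ωT=2.103879, cosh=4.159944, sinh=4.037961; start (x,ẋ)=(-0.080000, 0.538300) → end (x,ẋ)=(0.078490, 0.214515)
phase 2: p=0.2662, T=0.461, ωT=1.713583, cosh=2.864513, sinh=2.684294; start (x,ẋ)=(0.078490, 0.214515) → end (x,ẋ)=(-0.116587, -1.258451)
phase 3: p=0.5886, T=0.299, ωT=1.111413, cosh=1.683871, sinh=1.354778; start (x,ẋ)=(-0.116587, -1.258451) → end (x,ẋ)=(-1.057513, -5.670278)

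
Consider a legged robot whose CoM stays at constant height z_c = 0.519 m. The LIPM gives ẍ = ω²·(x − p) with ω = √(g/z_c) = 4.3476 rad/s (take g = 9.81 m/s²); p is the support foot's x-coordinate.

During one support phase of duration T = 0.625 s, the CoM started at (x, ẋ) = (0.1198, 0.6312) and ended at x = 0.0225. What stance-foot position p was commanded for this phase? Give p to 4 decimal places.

p = 0.3003

ωT = 4.3476·0.625 = 2.717250; cosh(ωT) = 7.602345, sinh(ωT) = 7.536289
x(T) = p + (x₀−p)·cosh(ωT) + (ẋ₀/ω)·sinh(ωT) ⇒ p·(1 − cosh) = x(T) − x₀·cosh − (ẋ₀/ω)·sinh
numerator   = 0.0225 − (0.1198)·7.602345 − (0.6312/4.3476)·7.536289 = -1.982406
denominator = 1 − 7.602345 = -6.602345
p = -1.982406 / -6.602345 = 0.3003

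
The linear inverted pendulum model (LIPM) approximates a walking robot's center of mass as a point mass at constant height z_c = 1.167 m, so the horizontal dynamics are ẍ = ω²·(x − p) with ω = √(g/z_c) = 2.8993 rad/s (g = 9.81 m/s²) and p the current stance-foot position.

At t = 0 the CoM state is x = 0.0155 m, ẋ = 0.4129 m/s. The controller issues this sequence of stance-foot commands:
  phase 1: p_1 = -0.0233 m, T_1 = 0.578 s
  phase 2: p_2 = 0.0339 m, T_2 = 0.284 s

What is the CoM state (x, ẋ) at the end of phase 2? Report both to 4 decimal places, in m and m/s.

phase 1: p=-0.0233, T=0.578, ωT=1.675795, cosh=2.765101, sinh=2.577942; start (x,ẋ)=(0.015500, 0.412900) → end (x,ẋ)=(0.451120, 1.431710)
phase 2: p=0.0339, T=0.284, ωT=0.823401, cosh=1.358586, sinh=0.919650; start (x,ẋ)=(0.451120, 1.431710) → end (x,ẋ)=(1.054864, 3.057552)

x = 1.0549, ẋ = 3.0576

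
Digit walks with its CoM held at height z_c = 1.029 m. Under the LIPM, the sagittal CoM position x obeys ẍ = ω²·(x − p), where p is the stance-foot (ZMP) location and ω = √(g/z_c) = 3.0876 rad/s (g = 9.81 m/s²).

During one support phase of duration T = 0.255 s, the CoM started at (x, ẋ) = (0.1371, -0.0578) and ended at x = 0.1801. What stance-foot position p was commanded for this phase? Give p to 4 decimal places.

ωT = 3.0876·0.255 = 0.787338; cosh(ωT) = 1.326297, sinh(ωT) = 0.871242
x(T) = p + (x₀−p)·cosh(ωT) + (ẋ₀/ω)·sinh(ωT) ⇒ p·(1 − cosh) = x(T) − x₀·cosh − (ẋ₀/ω)·sinh
numerator   = 0.1801 − (0.1371)·1.326297 − (-0.0578/3.0876)·0.871242 = 0.014574
denominator = 1 − 1.326297 = -0.326297
p = 0.014574 / -0.326297 = -0.0447

p = -0.0447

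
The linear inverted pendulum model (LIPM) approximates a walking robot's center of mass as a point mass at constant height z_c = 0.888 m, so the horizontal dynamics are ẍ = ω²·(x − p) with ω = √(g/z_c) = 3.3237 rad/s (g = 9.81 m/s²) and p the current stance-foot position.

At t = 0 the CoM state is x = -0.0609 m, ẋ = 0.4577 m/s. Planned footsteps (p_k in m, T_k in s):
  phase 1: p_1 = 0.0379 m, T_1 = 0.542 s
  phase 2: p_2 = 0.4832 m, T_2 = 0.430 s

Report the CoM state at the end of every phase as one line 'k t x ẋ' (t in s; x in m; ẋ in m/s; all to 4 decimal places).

phase 1: p=0.0379, T=0.542, ωT=1.801445, cosh=3.111729, sinh=2.946669; start (x,ẋ)=(-0.060900, 0.457700) → end (x,ẋ)=(0.136241, 0.456607)
phase 2: p=0.4832, T=0.430, ωT=1.429191, cosh=2.207411, sinh=1.967909; start (x,ẋ)=(0.136241, 0.456607) → end (x,ẋ)=(-0.012332, -1.261449)

1 0.5420 0.1362 0.4566
2 0.9720 -0.0123 -1.2614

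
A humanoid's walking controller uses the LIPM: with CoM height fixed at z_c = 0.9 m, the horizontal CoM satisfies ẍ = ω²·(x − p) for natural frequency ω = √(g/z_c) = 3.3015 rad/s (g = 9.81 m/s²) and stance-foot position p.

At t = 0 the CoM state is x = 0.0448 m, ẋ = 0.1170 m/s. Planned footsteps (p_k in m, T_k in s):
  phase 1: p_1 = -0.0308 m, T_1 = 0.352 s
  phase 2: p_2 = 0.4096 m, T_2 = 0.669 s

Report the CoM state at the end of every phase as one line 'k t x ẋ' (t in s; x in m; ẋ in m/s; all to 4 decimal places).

1 0.3520 0.1530 0.5652
2 1.0210 -0.0028 -1.2064

phase 1: p=-0.0308, T=0.352, ωT=1.162128, cosh=1.754774, sinh=1.441954; start (x,ẋ)=(0.044800, 0.117000) → end (x,ẋ)=(0.152962, 0.565211)
phase 2: p=0.4096, T=0.669, ωT=2.208703, cosh=4.606874, sinh=4.497031; start (x,ẋ)=(0.152962, 0.565211) → end (x,ẋ)=(-0.002817, -1.206442)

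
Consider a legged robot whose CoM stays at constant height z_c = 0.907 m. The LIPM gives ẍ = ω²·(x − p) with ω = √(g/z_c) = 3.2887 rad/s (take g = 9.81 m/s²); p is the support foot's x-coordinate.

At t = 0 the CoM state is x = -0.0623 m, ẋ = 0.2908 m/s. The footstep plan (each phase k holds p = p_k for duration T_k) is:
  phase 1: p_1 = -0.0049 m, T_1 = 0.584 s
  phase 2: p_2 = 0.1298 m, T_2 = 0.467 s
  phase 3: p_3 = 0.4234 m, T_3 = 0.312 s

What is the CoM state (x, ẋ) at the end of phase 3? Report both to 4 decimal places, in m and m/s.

phase 1: p=-0.0049, T=0.584, ωT=1.920601, cosh=3.485788, sinh=3.339269; start (x,ẋ)=(-0.062300, 0.290800) → end (x,ẋ)=(0.090287, 0.383309)
phase 2: p=0.1298, T=0.467, ωT=1.535823, cosh=2.430212, sinh=2.214934; start (x,ẋ)=(0.090287, 0.383309) → end (x,ẋ)=(0.291934, 0.643701)
phase 3: p=0.4234, T=0.312, ωT=1.026074, cosh=1.574251, sinh=1.215840; start (x,ẋ)=(0.291934, 0.643701) → end (x,ẋ)=(0.454417, 0.487674)

x = 0.4544, ẋ = 0.4877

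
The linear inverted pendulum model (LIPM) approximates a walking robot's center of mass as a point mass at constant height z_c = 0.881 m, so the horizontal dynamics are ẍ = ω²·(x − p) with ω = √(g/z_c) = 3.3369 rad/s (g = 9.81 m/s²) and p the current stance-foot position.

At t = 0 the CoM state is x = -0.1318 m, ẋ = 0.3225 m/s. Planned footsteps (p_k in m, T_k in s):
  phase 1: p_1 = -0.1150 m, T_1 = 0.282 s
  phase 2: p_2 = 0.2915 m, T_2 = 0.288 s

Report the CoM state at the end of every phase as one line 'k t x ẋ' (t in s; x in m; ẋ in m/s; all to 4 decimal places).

phase 1: p=-0.1150, T=0.282, ωT=0.941006, cosh=1.476396, sinh=1.086161; start (x,ẋ)=(-0.131800, 0.322500) → end (x,ẋ)=(-0.034830, 0.415248)
phase 2: p=0.2915, T=0.288, ωT=0.961027, cosh=1.498440, sinh=1.115940; start (x,ẋ)=(-0.034830, 0.415248) → end (x,ẋ)=(-0.058617, -0.592957)

1 0.2820 -0.0348 0.4152
2 0.5700 -0.0586 -0.5930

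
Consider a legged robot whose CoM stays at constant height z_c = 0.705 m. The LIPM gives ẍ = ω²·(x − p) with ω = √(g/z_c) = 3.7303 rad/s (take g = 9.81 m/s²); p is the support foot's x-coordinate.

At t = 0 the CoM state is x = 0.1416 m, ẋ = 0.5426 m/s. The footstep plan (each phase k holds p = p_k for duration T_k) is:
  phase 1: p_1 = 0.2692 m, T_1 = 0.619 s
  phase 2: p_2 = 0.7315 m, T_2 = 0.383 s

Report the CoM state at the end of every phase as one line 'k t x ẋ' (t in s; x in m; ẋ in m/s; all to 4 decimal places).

1 0.6190 0.3455 0.3858
2 1.0020 0.0832 -1.9807

phase 1: p=0.2692, T=0.619, ωT=2.309056, cosh=5.082135, sinh=4.982780; start (x,ẋ)=(0.141600, 0.542600) → end (x,ẋ)=(0.345502, 0.385832)
phase 2: p=0.7315, T=0.383, ωT=1.428705, cosh=2.206455, sinh=1.966836; start (x,ẋ)=(0.345502, 0.385832) → end (x,ẋ)=(0.083246, -1.980703)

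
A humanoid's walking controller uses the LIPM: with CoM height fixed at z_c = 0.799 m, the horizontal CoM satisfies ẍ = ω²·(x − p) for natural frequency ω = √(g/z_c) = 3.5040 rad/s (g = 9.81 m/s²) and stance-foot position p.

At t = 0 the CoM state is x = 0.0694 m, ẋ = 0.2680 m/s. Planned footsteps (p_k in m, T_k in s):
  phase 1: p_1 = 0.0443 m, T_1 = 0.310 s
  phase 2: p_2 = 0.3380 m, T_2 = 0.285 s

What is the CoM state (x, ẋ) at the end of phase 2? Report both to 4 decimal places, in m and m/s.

phase 1: p=0.0443, T=0.310, ωT=1.086240, cosh=1.650297, sinh=1.312814; start (x,ẋ)=(0.069400, 0.268000) → end (x,ẋ)=(0.186132, 0.557742)
phase 2: p=0.3380, T=0.285, ωT=0.998640, cosh=1.541484, sinh=1.173104; start (x,ẋ)=(0.186132, 0.557742) → end (x,ẋ)=(0.290624, 0.235488)

x = 0.2906, ẋ = 0.2355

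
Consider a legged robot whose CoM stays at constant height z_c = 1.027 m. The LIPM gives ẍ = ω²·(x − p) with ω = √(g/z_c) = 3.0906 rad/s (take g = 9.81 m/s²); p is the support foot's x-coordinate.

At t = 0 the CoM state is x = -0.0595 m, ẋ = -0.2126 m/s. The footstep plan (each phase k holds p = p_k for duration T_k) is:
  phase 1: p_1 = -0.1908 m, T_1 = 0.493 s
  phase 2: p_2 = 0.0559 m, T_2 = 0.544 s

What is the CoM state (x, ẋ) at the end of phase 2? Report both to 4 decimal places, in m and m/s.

phase 1: p=-0.1908, T=0.493, ωT=1.523666, cosh=2.403464, sinh=2.185553; start (x,ẋ)=(-0.059500, -0.212600) → end (x,ẋ)=(-0.025568, 0.375912)
phase 2: p=0.0559, T=0.544, ωT=1.681286, cosh=2.779299, sinh=2.593164; start (x,ẋ)=(-0.025568, 0.375912) → end (x,ẋ)=(0.144885, 0.391853)

x = 0.1449, ẋ = 0.3919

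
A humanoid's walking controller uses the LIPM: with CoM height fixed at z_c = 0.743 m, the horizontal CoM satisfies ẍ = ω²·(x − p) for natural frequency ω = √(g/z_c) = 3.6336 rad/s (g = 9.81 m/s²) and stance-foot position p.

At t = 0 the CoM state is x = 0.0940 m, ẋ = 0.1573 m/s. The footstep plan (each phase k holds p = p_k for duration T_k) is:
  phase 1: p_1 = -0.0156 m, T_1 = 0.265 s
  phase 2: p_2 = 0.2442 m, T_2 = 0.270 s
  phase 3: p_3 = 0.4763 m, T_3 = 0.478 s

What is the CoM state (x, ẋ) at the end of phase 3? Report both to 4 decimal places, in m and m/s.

phase 1: p=-0.0156, T=0.265, ωT=0.962904, cosh=1.500537, sinh=1.118755; start (x,ẋ)=(0.094000, 0.157300) → end (x,ẋ)=(0.197290, 0.681570)
phase 2: p=0.2442, T=0.270, ωT=0.981072, cosh=1.521112, sinh=1.146203; start (x,ẋ)=(0.197290, 0.681570) → end (x,ẋ)=(0.387843, 0.841372)
phase 3: p=0.4763, T=0.478, ωT=1.736861, cosh=2.927779, sinh=2.751707; start (x,ẋ)=(0.387843, 0.841372) → end (x,ẋ)=(0.854485, 1.578909)

x = 0.8545, ẋ = 1.5789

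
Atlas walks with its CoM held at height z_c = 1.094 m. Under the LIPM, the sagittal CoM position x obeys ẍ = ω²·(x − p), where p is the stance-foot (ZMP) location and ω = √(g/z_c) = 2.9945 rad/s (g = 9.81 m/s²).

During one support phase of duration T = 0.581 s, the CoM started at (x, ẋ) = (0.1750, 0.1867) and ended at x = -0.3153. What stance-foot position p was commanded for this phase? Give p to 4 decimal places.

p = 0.5172

ωT = 2.9945·0.581 = 1.739804; cosh(ωT) = 2.935892, sinh(ωT) = 2.760337
x(T) = p + (x₀−p)·cosh(ωT) + (ẋ₀/ω)·sinh(ωT) ⇒ p·(1 − cosh) = x(T) − x₀·cosh − (ẋ₀/ω)·sinh
numerator   = -0.3153 − (0.1750)·2.935892 − (0.1867/2.9945)·2.760337 = -1.001182
denominator = 1 − 2.935892 = -1.935892
p = -1.001182 / -1.935892 = 0.5172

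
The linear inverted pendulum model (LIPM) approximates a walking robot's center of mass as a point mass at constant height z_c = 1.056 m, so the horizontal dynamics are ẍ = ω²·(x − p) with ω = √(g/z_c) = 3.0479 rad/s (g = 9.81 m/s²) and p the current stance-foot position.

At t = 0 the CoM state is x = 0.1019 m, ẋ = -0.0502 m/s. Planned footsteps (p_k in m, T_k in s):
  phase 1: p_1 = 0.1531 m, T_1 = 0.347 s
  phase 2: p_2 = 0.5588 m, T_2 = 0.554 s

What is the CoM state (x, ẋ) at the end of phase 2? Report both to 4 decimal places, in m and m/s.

x = -1.1048, ẋ = -4.8351

phase 1: p=0.1531, T=0.347, ωT=1.057621, cosh=1.613397, sinh=1.266116; start (x,ẋ)=(0.101900, -0.050200) → end (x,ẋ)=(0.049641, -0.278573)
phase 2: p=0.5588, T=0.554, ωT=1.688537, cosh=2.798173, sinh=2.613383; start (x,ẋ)=(0.049641, -0.278573) → end (x,ẋ)=(-1.104775, -4.835118)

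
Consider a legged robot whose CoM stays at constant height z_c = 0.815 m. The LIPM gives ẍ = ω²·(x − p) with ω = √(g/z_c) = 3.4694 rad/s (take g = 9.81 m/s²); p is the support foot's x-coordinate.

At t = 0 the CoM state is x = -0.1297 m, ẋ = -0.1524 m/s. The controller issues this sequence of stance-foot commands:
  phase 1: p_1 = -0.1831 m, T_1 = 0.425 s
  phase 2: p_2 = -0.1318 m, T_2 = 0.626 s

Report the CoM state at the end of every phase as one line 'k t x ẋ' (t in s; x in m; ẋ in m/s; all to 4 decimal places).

1 0.4250 -0.1513 0.0331
2 1.0510 -0.1769 -0.1452

phase 1: p=-0.1831, T=0.425, ωT=1.474495, cosh=2.298862, sinh=2.069967; start (x,ẋ)=(-0.129700, -0.152400) → end (x,ẋ)=(-0.151268, 0.033148)
phase 2: p=-0.1318, T=0.626, ωT=2.171844, cosh=4.444210, sinh=4.330243; start (x,ẋ)=(-0.151268, 0.033148) → end (x,ẋ)=(-0.176947, -0.145159)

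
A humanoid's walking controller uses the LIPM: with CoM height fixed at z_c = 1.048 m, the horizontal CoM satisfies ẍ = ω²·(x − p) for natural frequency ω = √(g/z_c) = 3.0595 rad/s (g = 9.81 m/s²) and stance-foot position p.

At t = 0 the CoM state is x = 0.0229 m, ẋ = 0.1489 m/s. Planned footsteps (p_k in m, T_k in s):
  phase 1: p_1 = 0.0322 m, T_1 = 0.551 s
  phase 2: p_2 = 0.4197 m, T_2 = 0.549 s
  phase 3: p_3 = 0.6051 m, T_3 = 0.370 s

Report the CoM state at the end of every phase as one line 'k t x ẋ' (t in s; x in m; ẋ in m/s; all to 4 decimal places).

1 0.5510 0.1331 0.3414
2 1.1000 -0.0869 -1.3227
3 1.4700 -1.1805 -5.2068

phase 1: p=0.0322, T=0.551, ωT=1.685785, cosh=2.790991, sinh=2.605692; start (x,ẋ)=(0.022900, 0.148900) → end (x,ẋ)=(0.133058, 0.341438)
phase 2: p=0.4197, T=0.549, ωT=1.679666, cosh=2.775099, sinh=2.588663; start (x,ẋ)=(0.133058, 0.341438) → end (x,ẋ)=(-0.086868, -1.322686)
phase 3: p=0.6051, T=0.370, ωT=1.132015, cosh=1.712142, sinh=1.389759; start (x,ẋ)=(-0.086868, -1.322686) → end (x,ẋ)=(-1.180468, -5.206849)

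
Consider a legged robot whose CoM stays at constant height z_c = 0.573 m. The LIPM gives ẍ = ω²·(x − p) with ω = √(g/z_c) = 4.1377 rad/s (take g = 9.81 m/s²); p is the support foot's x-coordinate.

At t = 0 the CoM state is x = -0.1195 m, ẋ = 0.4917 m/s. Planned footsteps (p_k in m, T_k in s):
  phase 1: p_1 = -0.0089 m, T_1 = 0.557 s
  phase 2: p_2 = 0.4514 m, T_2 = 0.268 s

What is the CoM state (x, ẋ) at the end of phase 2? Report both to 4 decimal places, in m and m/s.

x = -0.2008, ẋ = -2.0392

phase 1: p=-0.0089, T=0.557, ωT=2.304699, cosh=5.060475, sinh=4.960686; start (x,ẋ)=(-0.119500, 0.491700) → end (x,ẋ)=(0.020910, 0.218079)
phase 2: p=0.4514, T=0.268, ωT=1.108904, cosh=1.680477, sinh=1.350556; start (x,ẋ)=(0.020910, 0.218079) → end (x,ẋ)=(-0.200847, -2.039185)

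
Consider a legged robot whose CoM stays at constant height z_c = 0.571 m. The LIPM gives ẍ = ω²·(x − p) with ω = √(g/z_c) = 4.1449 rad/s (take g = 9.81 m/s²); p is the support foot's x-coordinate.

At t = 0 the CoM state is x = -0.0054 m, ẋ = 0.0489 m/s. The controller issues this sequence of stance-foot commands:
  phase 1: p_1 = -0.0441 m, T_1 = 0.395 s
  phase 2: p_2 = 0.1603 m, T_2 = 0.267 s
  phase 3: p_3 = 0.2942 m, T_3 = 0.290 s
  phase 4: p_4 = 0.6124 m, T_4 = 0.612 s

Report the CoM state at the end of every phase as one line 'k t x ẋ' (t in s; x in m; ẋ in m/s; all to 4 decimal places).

1 0.3950 0.0883 0.5272
2 0.6620 0.2109 0.4825
3 0.9520 0.3192 0.3524
4 1.5640 -0.7183 -5.3914

phase 1: p=-0.0441, T=0.395, ωT=1.637236, cosh=2.667727, sinh=2.473210; start (x,ẋ)=(-0.005400, 0.048900) → end (x,ẋ)=(0.088319, 0.527174)
phase 2: p=0.1603, T=0.267, ωT=1.106688, cosh=1.677489, sinh=1.346837; start (x,ẋ)=(0.088319, 0.527174) → end (x,ẋ)=(0.210852, 0.482494)
phase 3: p=0.2942, T=0.290, ωT=1.202021, cosh=1.813710, sinh=1.513124; start (x,ẋ)=(0.210852, 0.482494) → end (x,ẋ)=(0.319168, 0.352365)
phase 4: p=0.6124, T=0.612, ωT=2.536679, cosh=6.358379, sinh=6.279250; start (x,ẋ)=(0.319168, 0.352365) → end (x,ẋ)=(-0.718269, -5.391432)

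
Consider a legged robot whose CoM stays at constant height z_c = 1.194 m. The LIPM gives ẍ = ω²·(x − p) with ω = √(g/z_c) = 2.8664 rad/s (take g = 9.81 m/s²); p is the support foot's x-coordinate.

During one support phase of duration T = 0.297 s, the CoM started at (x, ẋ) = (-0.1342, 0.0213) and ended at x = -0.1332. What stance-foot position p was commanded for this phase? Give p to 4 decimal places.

p = -0.1183

ωT = 2.8664·0.297 = 0.851321; cosh(ωT) = 1.384795, sinh(ωT) = 0.957944
x(T) = p + (x₀−p)·cosh(ωT) + (ẋ₀/ω)·sinh(ωT) ⇒ p·(1 − cosh) = x(T) − x₀·cosh − (ẋ₀/ω)·sinh
numerator   = -0.1332 − (-0.1342)·1.384795 − (0.0213/2.8664)·0.957944 = 0.045521
denominator = 1 − 1.384795 = -0.384795
p = 0.045521 / -0.384795 = -0.1183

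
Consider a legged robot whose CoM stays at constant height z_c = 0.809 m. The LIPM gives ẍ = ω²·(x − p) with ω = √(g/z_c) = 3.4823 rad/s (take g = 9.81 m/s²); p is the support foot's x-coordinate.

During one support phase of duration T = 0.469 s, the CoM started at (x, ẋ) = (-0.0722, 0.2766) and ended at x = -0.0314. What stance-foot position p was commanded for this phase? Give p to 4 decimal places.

p = 0.0212

ωT = 3.4823·0.469 = 1.633199; cosh(ωT) = 2.657765, sinh(ωT) = 2.462461
x(T) = p + (x₀−p)·cosh(ωT) + (ẋ₀/ω)·sinh(ωT) ⇒ p·(1 − cosh) = x(T) − x₀·cosh − (ẋ₀/ω)·sinh
numerator   = -0.0314 − (-0.0722)·2.657765 − (0.2766/3.4823)·2.462461 = -0.035103
denominator = 1 − 2.657765 = -1.657765
p = -0.035103 / -1.657765 = 0.0212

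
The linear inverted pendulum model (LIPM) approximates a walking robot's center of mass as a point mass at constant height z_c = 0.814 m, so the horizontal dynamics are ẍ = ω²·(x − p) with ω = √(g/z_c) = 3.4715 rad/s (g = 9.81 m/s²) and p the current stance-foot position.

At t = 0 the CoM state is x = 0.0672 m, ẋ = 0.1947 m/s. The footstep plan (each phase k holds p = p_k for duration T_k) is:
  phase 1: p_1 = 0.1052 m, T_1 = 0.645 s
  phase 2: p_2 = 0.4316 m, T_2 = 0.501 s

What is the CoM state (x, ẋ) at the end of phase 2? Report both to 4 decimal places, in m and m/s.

x = -0.0439, ẋ = -1.4455

phase 1: p=0.1052, T=0.645, ωT=2.239117, cosh=4.745799, sinh=4.639246; start (x,ẋ)=(0.067200, 0.194700) → end (x,ẋ)=(0.185053, 0.312012)
phase 2: p=0.4316, T=0.501, ωT=1.739221, cosh=2.934283, sinh=2.758626; start (x,ẋ)=(0.185053, 0.312012) → end (x,ẋ)=(-0.043899, -1.445544)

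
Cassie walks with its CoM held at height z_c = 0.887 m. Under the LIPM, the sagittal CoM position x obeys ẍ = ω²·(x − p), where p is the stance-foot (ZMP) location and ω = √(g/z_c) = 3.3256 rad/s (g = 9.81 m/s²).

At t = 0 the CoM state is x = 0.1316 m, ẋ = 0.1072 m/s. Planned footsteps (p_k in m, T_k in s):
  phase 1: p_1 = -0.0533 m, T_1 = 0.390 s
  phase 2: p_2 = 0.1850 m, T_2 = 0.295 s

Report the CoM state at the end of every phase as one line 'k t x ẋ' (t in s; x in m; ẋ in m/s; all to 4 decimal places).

1 0.3900 0.3647 1.2514
2 0.6850 0.8897 2.5886

phase 1: p=-0.0533, T=0.390, ωT=1.296984, cosh=1.965801, sinh=1.692446; start (x,ẋ)=(0.131600, 0.107200) → end (x,ẋ)=(0.364732, 1.251425)
phase 2: p=0.1850, T=0.295, ωT=0.981052, cosh=1.521089, sinh=1.146172; start (x,ẋ)=(0.364732, 1.251425) → end (x,ẋ)=(0.889694, 2.588615)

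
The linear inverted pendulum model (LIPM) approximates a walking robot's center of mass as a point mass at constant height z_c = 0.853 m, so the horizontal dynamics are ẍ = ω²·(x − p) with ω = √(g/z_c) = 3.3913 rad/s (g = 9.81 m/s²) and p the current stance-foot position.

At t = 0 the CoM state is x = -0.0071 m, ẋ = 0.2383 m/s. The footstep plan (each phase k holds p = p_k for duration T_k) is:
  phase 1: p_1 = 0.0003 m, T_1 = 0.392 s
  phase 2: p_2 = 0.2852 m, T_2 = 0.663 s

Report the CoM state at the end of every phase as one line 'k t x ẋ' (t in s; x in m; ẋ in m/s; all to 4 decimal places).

1 0.3920 0.1088 0.4377
2 1.0550 0.0449 -0.7057

phase 1: p=0.0003, T=0.392, ωT=1.329390, cosh=2.021687, sinh=1.757049; start (x,ẋ)=(-0.007100, 0.238300) → end (x,ẋ)=(0.108804, 0.437674)
phase 2: p=0.2852, T=0.663, ωT=2.248432, cosh=4.789217, sinh=4.683653; start (x,ẋ)=(0.108804, 0.437674) → end (x,ẋ)=(0.044863, -0.705703)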